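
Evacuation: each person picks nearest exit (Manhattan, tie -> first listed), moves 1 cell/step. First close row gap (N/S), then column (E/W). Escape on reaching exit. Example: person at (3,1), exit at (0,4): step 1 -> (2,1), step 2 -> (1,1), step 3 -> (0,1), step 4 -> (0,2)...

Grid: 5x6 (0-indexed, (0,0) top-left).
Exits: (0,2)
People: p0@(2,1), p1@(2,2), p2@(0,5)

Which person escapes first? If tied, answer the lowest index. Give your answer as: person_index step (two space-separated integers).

Step 1: p0:(2,1)->(1,1) | p1:(2,2)->(1,2) | p2:(0,5)->(0,4)
Step 2: p0:(1,1)->(0,1) | p1:(1,2)->(0,2)->EXIT | p2:(0,4)->(0,3)
Step 3: p0:(0,1)->(0,2)->EXIT | p1:escaped | p2:(0,3)->(0,2)->EXIT
Exit steps: [3, 2, 3]
First to escape: p1 at step 2

Answer: 1 2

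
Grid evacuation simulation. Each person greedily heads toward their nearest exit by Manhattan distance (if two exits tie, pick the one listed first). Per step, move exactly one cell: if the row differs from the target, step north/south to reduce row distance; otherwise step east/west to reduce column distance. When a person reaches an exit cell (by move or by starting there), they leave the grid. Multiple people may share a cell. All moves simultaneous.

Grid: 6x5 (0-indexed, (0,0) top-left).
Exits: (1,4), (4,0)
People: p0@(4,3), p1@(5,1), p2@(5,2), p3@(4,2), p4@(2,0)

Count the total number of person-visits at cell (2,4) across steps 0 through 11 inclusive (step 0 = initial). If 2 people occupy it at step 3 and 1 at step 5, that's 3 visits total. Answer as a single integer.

Step 0: p0@(4,3) p1@(5,1) p2@(5,2) p3@(4,2) p4@(2,0) -> at (2,4): 0 [-], cum=0
Step 1: p0@(4,2) p1@(4,1) p2@(4,2) p3@(4,1) p4@(3,0) -> at (2,4): 0 [-], cum=0
Step 2: p0@(4,1) p1@ESC p2@(4,1) p3@ESC p4@ESC -> at (2,4): 0 [-], cum=0
Step 3: p0@ESC p1@ESC p2@ESC p3@ESC p4@ESC -> at (2,4): 0 [-], cum=0
Total visits = 0

Answer: 0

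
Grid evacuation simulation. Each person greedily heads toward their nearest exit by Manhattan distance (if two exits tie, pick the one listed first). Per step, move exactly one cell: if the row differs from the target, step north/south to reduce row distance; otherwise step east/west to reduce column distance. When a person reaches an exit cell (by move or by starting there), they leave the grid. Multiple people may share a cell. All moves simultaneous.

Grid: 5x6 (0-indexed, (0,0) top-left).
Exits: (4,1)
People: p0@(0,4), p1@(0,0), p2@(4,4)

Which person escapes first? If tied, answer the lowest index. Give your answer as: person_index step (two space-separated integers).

Step 1: p0:(0,4)->(1,4) | p1:(0,0)->(1,0) | p2:(4,4)->(4,3)
Step 2: p0:(1,4)->(2,4) | p1:(1,0)->(2,0) | p2:(4,3)->(4,2)
Step 3: p0:(2,4)->(3,4) | p1:(2,0)->(3,0) | p2:(4,2)->(4,1)->EXIT
Step 4: p0:(3,4)->(4,4) | p1:(3,0)->(4,0) | p2:escaped
Step 5: p0:(4,4)->(4,3) | p1:(4,0)->(4,1)->EXIT | p2:escaped
Step 6: p0:(4,3)->(4,2) | p1:escaped | p2:escaped
Step 7: p0:(4,2)->(4,1)->EXIT | p1:escaped | p2:escaped
Exit steps: [7, 5, 3]
First to escape: p2 at step 3

Answer: 2 3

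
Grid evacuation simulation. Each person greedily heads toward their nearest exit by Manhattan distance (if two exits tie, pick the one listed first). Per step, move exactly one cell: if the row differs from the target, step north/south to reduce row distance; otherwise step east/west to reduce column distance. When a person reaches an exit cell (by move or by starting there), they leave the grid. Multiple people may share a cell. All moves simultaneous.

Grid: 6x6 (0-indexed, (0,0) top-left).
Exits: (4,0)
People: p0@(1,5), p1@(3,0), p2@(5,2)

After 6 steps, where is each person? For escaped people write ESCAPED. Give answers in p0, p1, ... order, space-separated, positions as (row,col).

Step 1: p0:(1,5)->(2,5) | p1:(3,0)->(4,0)->EXIT | p2:(5,2)->(4,2)
Step 2: p0:(2,5)->(3,5) | p1:escaped | p2:(4,2)->(4,1)
Step 3: p0:(3,5)->(4,5) | p1:escaped | p2:(4,1)->(4,0)->EXIT
Step 4: p0:(4,5)->(4,4) | p1:escaped | p2:escaped
Step 5: p0:(4,4)->(4,3) | p1:escaped | p2:escaped
Step 6: p0:(4,3)->(4,2) | p1:escaped | p2:escaped

(4,2) ESCAPED ESCAPED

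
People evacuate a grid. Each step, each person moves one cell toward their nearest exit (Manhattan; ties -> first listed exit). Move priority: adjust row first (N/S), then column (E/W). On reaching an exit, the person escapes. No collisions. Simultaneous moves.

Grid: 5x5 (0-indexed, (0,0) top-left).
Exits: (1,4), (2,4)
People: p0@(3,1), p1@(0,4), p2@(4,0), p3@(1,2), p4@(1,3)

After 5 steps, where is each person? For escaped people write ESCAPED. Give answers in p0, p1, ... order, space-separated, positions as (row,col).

Step 1: p0:(3,1)->(2,1) | p1:(0,4)->(1,4)->EXIT | p2:(4,0)->(3,0) | p3:(1,2)->(1,3) | p4:(1,3)->(1,4)->EXIT
Step 2: p0:(2,1)->(2,2) | p1:escaped | p2:(3,0)->(2,0) | p3:(1,3)->(1,4)->EXIT | p4:escaped
Step 3: p0:(2,2)->(2,3) | p1:escaped | p2:(2,0)->(2,1) | p3:escaped | p4:escaped
Step 4: p0:(2,3)->(2,4)->EXIT | p1:escaped | p2:(2,1)->(2,2) | p3:escaped | p4:escaped
Step 5: p0:escaped | p1:escaped | p2:(2,2)->(2,3) | p3:escaped | p4:escaped

ESCAPED ESCAPED (2,3) ESCAPED ESCAPED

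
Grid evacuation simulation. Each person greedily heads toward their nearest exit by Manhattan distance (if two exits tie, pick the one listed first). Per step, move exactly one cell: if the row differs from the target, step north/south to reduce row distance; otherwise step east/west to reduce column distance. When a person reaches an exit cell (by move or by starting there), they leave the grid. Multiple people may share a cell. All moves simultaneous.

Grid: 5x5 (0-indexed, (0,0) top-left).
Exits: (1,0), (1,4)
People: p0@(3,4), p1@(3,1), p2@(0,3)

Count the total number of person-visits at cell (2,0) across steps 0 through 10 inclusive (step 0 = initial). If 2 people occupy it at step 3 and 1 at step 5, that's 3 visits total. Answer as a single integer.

Answer: 0

Derivation:
Step 0: p0@(3,4) p1@(3,1) p2@(0,3) -> at (2,0): 0 [-], cum=0
Step 1: p0@(2,4) p1@(2,1) p2@(1,3) -> at (2,0): 0 [-], cum=0
Step 2: p0@ESC p1@(1,1) p2@ESC -> at (2,0): 0 [-], cum=0
Step 3: p0@ESC p1@ESC p2@ESC -> at (2,0): 0 [-], cum=0
Total visits = 0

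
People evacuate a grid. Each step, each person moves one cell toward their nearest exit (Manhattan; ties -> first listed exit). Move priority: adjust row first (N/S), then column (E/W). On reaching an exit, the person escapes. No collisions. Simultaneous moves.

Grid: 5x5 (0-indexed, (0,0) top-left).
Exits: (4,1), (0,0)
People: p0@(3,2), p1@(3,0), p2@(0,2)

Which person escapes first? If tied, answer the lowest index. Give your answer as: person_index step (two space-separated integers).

Answer: 0 2

Derivation:
Step 1: p0:(3,2)->(4,2) | p1:(3,0)->(4,0) | p2:(0,2)->(0,1)
Step 2: p0:(4,2)->(4,1)->EXIT | p1:(4,0)->(4,1)->EXIT | p2:(0,1)->(0,0)->EXIT
Exit steps: [2, 2, 2]
First to escape: p0 at step 2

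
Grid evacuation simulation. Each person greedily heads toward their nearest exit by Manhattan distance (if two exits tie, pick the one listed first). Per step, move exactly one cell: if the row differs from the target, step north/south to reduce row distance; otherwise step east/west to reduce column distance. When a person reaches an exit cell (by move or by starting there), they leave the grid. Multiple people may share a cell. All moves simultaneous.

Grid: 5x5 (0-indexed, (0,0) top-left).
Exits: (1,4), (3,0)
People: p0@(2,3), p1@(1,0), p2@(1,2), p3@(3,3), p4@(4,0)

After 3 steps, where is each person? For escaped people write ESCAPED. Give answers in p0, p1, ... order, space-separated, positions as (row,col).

Step 1: p0:(2,3)->(1,3) | p1:(1,0)->(2,0) | p2:(1,2)->(1,3) | p3:(3,3)->(2,3) | p4:(4,0)->(3,0)->EXIT
Step 2: p0:(1,3)->(1,4)->EXIT | p1:(2,0)->(3,0)->EXIT | p2:(1,3)->(1,4)->EXIT | p3:(2,3)->(1,3) | p4:escaped
Step 3: p0:escaped | p1:escaped | p2:escaped | p3:(1,3)->(1,4)->EXIT | p4:escaped

ESCAPED ESCAPED ESCAPED ESCAPED ESCAPED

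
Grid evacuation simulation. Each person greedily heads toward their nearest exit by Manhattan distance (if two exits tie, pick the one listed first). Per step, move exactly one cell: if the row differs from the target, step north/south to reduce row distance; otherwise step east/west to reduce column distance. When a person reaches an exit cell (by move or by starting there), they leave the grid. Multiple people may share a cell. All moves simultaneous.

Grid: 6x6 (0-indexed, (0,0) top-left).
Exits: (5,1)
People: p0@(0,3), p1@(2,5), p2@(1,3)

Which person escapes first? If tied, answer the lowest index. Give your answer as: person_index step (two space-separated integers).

Step 1: p0:(0,3)->(1,3) | p1:(2,5)->(3,5) | p2:(1,3)->(2,3)
Step 2: p0:(1,3)->(2,3) | p1:(3,5)->(4,5) | p2:(2,3)->(3,3)
Step 3: p0:(2,3)->(3,3) | p1:(4,5)->(5,5) | p2:(3,3)->(4,3)
Step 4: p0:(3,3)->(4,3) | p1:(5,5)->(5,4) | p2:(4,3)->(5,3)
Step 5: p0:(4,3)->(5,3) | p1:(5,4)->(5,3) | p2:(5,3)->(5,2)
Step 6: p0:(5,3)->(5,2) | p1:(5,3)->(5,2) | p2:(5,2)->(5,1)->EXIT
Step 7: p0:(5,2)->(5,1)->EXIT | p1:(5,2)->(5,1)->EXIT | p2:escaped
Exit steps: [7, 7, 6]
First to escape: p2 at step 6

Answer: 2 6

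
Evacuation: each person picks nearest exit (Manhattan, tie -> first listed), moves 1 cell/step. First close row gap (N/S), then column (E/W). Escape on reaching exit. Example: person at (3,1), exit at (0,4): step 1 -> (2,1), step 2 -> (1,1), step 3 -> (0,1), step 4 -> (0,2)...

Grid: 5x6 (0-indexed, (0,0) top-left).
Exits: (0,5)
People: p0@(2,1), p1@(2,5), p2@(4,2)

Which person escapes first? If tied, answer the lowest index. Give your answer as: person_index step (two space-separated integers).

Step 1: p0:(2,1)->(1,1) | p1:(2,5)->(1,5) | p2:(4,2)->(3,2)
Step 2: p0:(1,1)->(0,1) | p1:(1,5)->(0,5)->EXIT | p2:(3,2)->(2,2)
Step 3: p0:(0,1)->(0,2) | p1:escaped | p2:(2,2)->(1,2)
Step 4: p0:(0,2)->(0,3) | p1:escaped | p2:(1,2)->(0,2)
Step 5: p0:(0,3)->(0,4) | p1:escaped | p2:(0,2)->(0,3)
Step 6: p0:(0,4)->(0,5)->EXIT | p1:escaped | p2:(0,3)->(0,4)
Step 7: p0:escaped | p1:escaped | p2:(0,4)->(0,5)->EXIT
Exit steps: [6, 2, 7]
First to escape: p1 at step 2

Answer: 1 2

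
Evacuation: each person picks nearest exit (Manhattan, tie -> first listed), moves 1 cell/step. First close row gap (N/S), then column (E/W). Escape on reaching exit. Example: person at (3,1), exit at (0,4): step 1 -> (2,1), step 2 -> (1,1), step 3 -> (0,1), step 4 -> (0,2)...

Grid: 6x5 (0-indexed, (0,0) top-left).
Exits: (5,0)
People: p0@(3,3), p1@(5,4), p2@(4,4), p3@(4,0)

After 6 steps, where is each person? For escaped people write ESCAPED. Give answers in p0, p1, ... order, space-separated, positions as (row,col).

Step 1: p0:(3,3)->(4,3) | p1:(5,4)->(5,3) | p2:(4,4)->(5,4) | p3:(4,0)->(5,0)->EXIT
Step 2: p0:(4,3)->(5,3) | p1:(5,3)->(5,2) | p2:(5,4)->(5,3) | p3:escaped
Step 3: p0:(5,3)->(5,2) | p1:(5,2)->(5,1) | p2:(5,3)->(5,2) | p3:escaped
Step 4: p0:(5,2)->(5,1) | p1:(5,1)->(5,0)->EXIT | p2:(5,2)->(5,1) | p3:escaped
Step 5: p0:(5,1)->(5,0)->EXIT | p1:escaped | p2:(5,1)->(5,0)->EXIT | p3:escaped

ESCAPED ESCAPED ESCAPED ESCAPED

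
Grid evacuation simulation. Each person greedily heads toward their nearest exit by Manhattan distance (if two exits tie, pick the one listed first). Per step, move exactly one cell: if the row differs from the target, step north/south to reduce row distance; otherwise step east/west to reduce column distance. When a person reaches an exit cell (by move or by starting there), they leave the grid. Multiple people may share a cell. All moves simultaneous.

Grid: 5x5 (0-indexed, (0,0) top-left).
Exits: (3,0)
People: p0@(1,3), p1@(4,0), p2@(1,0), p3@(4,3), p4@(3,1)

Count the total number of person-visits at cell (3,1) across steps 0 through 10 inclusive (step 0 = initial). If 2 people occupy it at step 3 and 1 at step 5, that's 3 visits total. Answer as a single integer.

Step 0: p0@(1,3) p1@(4,0) p2@(1,0) p3@(4,3) p4@(3,1) -> at (3,1): 1 [p4], cum=1
Step 1: p0@(2,3) p1@ESC p2@(2,0) p3@(3,3) p4@ESC -> at (3,1): 0 [-], cum=1
Step 2: p0@(3,3) p1@ESC p2@ESC p3@(3,2) p4@ESC -> at (3,1): 0 [-], cum=1
Step 3: p0@(3,2) p1@ESC p2@ESC p3@(3,1) p4@ESC -> at (3,1): 1 [p3], cum=2
Step 4: p0@(3,1) p1@ESC p2@ESC p3@ESC p4@ESC -> at (3,1): 1 [p0], cum=3
Step 5: p0@ESC p1@ESC p2@ESC p3@ESC p4@ESC -> at (3,1): 0 [-], cum=3
Total visits = 3

Answer: 3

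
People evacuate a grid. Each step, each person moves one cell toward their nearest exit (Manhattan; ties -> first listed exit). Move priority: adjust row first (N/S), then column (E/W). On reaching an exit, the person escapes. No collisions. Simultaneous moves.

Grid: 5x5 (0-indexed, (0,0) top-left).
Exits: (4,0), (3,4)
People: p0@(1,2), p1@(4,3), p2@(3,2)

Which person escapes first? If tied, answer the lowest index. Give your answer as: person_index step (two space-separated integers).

Step 1: p0:(1,2)->(2,2) | p1:(4,3)->(3,3) | p2:(3,2)->(3,3)
Step 2: p0:(2,2)->(3,2) | p1:(3,3)->(3,4)->EXIT | p2:(3,3)->(3,4)->EXIT
Step 3: p0:(3,2)->(3,3) | p1:escaped | p2:escaped
Step 4: p0:(3,3)->(3,4)->EXIT | p1:escaped | p2:escaped
Exit steps: [4, 2, 2]
First to escape: p1 at step 2

Answer: 1 2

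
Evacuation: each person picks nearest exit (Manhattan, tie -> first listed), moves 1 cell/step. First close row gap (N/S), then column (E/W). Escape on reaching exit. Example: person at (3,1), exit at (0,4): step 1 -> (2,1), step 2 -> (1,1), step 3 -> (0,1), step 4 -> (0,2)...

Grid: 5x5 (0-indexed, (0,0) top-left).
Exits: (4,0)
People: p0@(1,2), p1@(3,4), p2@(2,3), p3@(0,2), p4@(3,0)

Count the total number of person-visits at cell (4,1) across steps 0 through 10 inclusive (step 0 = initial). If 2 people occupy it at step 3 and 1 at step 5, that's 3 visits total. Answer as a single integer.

Answer: 4

Derivation:
Step 0: p0@(1,2) p1@(3,4) p2@(2,3) p3@(0,2) p4@(3,0) -> at (4,1): 0 [-], cum=0
Step 1: p0@(2,2) p1@(4,4) p2@(3,3) p3@(1,2) p4@ESC -> at (4,1): 0 [-], cum=0
Step 2: p0@(3,2) p1@(4,3) p2@(4,3) p3@(2,2) p4@ESC -> at (4,1): 0 [-], cum=0
Step 3: p0@(4,2) p1@(4,2) p2@(4,2) p3@(3,2) p4@ESC -> at (4,1): 0 [-], cum=0
Step 4: p0@(4,1) p1@(4,1) p2@(4,1) p3@(4,2) p4@ESC -> at (4,1): 3 [p0,p1,p2], cum=3
Step 5: p0@ESC p1@ESC p2@ESC p3@(4,1) p4@ESC -> at (4,1): 1 [p3], cum=4
Step 6: p0@ESC p1@ESC p2@ESC p3@ESC p4@ESC -> at (4,1): 0 [-], cum=4
Total visits = 4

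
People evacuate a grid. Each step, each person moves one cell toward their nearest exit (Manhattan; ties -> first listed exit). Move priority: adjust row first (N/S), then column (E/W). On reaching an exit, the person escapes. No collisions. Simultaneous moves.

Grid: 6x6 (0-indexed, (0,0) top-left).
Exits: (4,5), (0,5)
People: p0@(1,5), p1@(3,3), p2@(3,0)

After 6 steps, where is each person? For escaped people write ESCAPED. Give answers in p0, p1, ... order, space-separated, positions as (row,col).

Step 1: p0:(1,5)->(0,5)->EXIT | p1:(3,3)->(4,3) | p2:(3,0)->(4,0)
Step 2: p0:escaped | p1:(4,3)->(4,4) | p2:(4,0)->(4,1)
Step 3: p0:escaped | p1:(4,4)->(4,5)->EXIT | p2:(4,1)->(4,2)
Step 4: p0:escaped | p1:escaped | p2:(4,2)->(4,3)
Step 5: p0:escaped | p1:escaped | p2:(4,3)->(4,4)
Step 6: p0:escaped | p1:escaped | p2:(4,4)->(4,5)->EXIT

ESCAPED ESCAPED ESCAPED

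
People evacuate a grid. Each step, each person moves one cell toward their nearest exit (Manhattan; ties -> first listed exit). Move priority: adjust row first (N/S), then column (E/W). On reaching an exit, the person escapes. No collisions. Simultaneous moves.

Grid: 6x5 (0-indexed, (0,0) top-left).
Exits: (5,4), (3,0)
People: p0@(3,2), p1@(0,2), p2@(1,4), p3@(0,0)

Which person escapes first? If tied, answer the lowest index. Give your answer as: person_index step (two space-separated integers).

Answer: 0 2

Derivation:
Step 1: p0:(3,2)->(3,1) | p1:(0,2)->(1,2) | p2:(1,4)->(2,4) | p3:(0,0)->(1,0)
Step 2: p0:(3,1)->(3,0)->EXIT | p1:(1,2)->(2,2) | p2:(2,4)->(3,4) | p3:(1,0)->(2,0)
Step 3: p0:escaped | p1:(2,2)->(3,2) | p2:(3,4)->(4,4) | p3:(2,0)->(3,0)->EXIT
Step 4: p0:escaped | p1:(3,2)->(3,1) | p2:(4,4)->(5,4)->EXIT | p3:escaped
Step 5: p0:escaped | p1:(3,1)->(3,0)->EXIT | p2:escaped | p3:escaped
Exit steps: [2, 5, 4, 3]
First to escape: p0 at step 2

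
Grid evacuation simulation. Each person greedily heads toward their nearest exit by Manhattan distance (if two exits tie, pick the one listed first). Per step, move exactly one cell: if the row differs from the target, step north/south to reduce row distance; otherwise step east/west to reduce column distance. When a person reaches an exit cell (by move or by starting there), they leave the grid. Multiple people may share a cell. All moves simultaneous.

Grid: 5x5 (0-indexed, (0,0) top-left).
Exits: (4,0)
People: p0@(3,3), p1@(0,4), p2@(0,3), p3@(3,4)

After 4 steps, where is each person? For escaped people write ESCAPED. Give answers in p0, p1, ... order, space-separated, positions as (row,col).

Step 1: p0:(3,3)->(4,3) | p1:(0,4)->(1,4) | p2:(0,3)->(1,3) | p3:(3,4)->(4,4)
Step 2: p0:(4,3)->(4,2) | p1:(1,4)->(2,4) | p2:(1,3)->(2,3) | p3:(4,4)->(4,3)
Step 3: p0:(4,2)->(4,1) | p1:(2,4)->(3,4) | p2:(2,3)->(3,3) | p3:(4,3)->(4,2)
Step 4: p0:(4,1)->(4,0)->EXIT | p1:(3,4)->(4,4) | p2:(3,3)->(4,3) | p3:(4,2)->(4,1)

ESCAPED (4,4) (4,3) (4,1)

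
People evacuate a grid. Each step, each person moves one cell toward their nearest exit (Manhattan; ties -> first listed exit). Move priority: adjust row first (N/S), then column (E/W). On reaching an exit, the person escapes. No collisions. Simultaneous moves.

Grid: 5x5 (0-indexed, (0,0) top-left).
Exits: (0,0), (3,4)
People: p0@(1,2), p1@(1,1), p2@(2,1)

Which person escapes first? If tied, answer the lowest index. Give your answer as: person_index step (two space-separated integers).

Answer: 1 2

Derivation:
Step 1: p0:(1,2)->(0,2) | p1:(1,1)->(0,1) | p2:(2,1)->(1,1)
Step 2: p0:(0,2)->(0,1) | p1:(0,1)->(0,0)->EXIT | p2:(1,1)->(0,1)
Step 3: p0:(0,1)->(0,0)->EXIT | p1:escaped | p2:(0,1)->(0,0)->EXIT
Exit steps: [3, 2, 3]
First to escape: p1 at step 2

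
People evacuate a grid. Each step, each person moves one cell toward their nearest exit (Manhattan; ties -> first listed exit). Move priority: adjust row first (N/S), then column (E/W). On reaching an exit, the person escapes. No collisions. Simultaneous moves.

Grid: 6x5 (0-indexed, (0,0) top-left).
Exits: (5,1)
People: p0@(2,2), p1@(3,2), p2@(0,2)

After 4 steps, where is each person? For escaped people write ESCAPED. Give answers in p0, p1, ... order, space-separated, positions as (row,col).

Step 1: p0:(2,2)->(3,2) | p1:(3,2)->(4,2) | p2:(0,2)->(1,2)
Step 2: p0:(3,2)->(4,2) | p1:(4,2)->(5,2) | p2:(1,2)->(2,2)
Step 3: p0:(4,2)->(5,2) | p1:(5,2)->(5,1)->EXIT | p2:(2,2)->(3,2)
Step 4: p0:(5,2)->(5,1)->EXIT | p1:escaped | p2:(3,2)->(4,2)

ESCAPED ESCAPED (4,2)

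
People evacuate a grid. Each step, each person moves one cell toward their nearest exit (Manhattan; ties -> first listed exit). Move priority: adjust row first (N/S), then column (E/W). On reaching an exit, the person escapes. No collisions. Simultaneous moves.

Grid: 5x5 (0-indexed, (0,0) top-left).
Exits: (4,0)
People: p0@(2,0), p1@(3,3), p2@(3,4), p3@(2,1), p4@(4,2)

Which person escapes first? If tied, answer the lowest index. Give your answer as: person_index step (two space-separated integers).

Answer: 0 2

Derivation:
Step 1: p0:(2,0)->(3,0) | p1:(3,3)->(4,3) | p2:(3,4)->(4,4) | p3:(2,1)->(3,1) | p4:(4,2)->(4,1)
Step 2: p0:(3,0)->(4,0)->EXIT | p1:(4,3)->(4,2) | p2:(4,4)->(4,3) | p3:(3,1)->(4,1) | p4:(4,1)->(4,0)->EXIT
Step 3: p0:escaped | p1:(4,2)->(4,1) | p2:(4,3)->(4,2) | p3:(4,1)->(4,0)->EXIT | p4:escaped
Step 4: p0:escaped | p1:(4,1)->(4,0)->EXIT | p2:(4,2)->(4,1) | p3:escaped | p4:escaped
Step 5: p0:escaped | p1:escaped | p2:(4,1)->(4,0)->EXIT | p3:escaped | p4:escaped
Exit steps: [2, 4, 5, 3, 2]
First to escape: p0 at step 2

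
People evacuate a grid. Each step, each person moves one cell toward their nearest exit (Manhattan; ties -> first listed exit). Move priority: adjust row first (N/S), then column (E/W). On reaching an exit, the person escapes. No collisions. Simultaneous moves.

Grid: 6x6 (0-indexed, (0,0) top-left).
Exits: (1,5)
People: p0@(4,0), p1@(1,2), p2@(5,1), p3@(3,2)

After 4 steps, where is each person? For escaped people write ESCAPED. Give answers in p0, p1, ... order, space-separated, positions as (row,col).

Step 1: p0:(4,0)->(3,0) | p1:(1,2)->(1,3) | p2:(5,1)->(4,1) | p3:(3,2)->(2,2)
Step 2: p0:(3,0)->(2,0) | p1:(1,3)->(1,4) | p2:(4,1)->(3,1) | p3:(2,2)->(1,2)
Step 3: p0:(2,0)->(1,0) | p1:(1,4)->(1,5)->EXIT | p2:(3,1)->(2,1) | p3:(1,2)->(1,3)
Step 4: p0:(1,0)->(1,1) | p1:escaped | p2:(2,1)->(1,1) | p3:(1,3)->(1,4)

(1,1) ESCAPED (1,1) (1,4)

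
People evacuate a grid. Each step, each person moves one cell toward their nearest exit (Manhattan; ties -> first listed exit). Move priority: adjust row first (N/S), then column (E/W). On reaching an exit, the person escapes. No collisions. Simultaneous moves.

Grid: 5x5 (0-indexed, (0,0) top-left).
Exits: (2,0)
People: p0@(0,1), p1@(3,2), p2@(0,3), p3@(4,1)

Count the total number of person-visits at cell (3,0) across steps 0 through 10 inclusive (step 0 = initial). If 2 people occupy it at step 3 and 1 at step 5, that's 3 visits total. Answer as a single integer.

Answer: 0

Derivation:
Step 0: p0@(0,1) p1@(3,2) p2@(0,3) p3@(4,1) -> at (3,0): 0 [-], cum=0
Step 1: p0@(1,1) p1@(2,2) p2@(1,3) p3@(3,1) -> at (3,0): 0 [-], cum=0
Step 2: p0@(2,1) p1@(2,1) p2@(2,3) p3@(2,1) -> at (3,0): 0 [-], cum=0
Step 3: p0@ESC p1@ESC p2@(2,2) p3@ESC -> at (3,0): 0 [-], cum=0
Step 4: p0@ESC p1@ESC p2@(2,1) p3@ESC -> at (3,0): 0 [-], cum=0
Step 5: p0@ESC p1@ESC p2@ESC p3@ESC -> at (3,0): 0 [-], cum=0
Total visits = 0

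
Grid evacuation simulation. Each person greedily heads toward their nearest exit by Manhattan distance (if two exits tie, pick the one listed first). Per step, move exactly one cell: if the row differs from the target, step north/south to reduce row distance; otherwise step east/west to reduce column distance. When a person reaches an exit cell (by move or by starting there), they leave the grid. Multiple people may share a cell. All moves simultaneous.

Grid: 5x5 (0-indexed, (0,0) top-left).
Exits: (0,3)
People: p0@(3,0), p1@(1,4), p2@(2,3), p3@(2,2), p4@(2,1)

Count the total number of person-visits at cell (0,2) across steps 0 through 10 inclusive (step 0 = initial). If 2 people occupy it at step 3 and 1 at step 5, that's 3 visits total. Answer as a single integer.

Answer: 3

Derivation:
Step 0: p0@(3,0) p1@(1,4) p2@(2,3) p3@(2,2) p4@(2,1) -> at (0,2): 0 [-], cum=0
Step 1: p0@(2,0) p1@(0,4) p2@(1,3) p3@(1,2) p4@(1,1) -> at (0,2): 0 [-], cum=0
Step 2: p0@(1,0) p1@ESC p2@ESC p3@(0,2) p4@(0,1) -> at (0,2): 1 [p3], cum=1
Step 3: p0@(0,0) p1@ESC p2@ESC p3@ESC p4@(0,2) -> at (0,2): 1 [p4], cum=2
Step 4: p0@(0,1) p1@ESC p2@ESC p3@ESC p4@ESC -> at (0,2): 0 [-], cum=2
Step 5: p0@(0,2) p1@ESC p2@ESC p3@ESC p4@ESC -> at (0,2): 1 [p0], cum=3
Step 6: p0@ESC p1@ESC p2@ESC p3@ESC p4@ESC -> at (0,2): 0 [-], cum=3
Total visits = 3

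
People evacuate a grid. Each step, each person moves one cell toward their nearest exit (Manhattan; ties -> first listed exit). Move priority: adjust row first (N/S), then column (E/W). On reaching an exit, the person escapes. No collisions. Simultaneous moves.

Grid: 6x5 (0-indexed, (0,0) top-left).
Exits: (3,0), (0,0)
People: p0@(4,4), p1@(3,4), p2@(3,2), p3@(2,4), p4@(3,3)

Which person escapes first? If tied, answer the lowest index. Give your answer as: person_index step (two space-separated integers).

Step 1: p0:(4,4)->(3,4) | p1:(3,4)->(3,3) | p2:(3,2)->(3,1) | p3:(2,4)->(3,4) | p4:(3,3)->(3,2)
Step 2: p0:(3,4)->(3,3) | p1:(3,3)->(3,2) | p2:(3,1)->(3,0)->EXIT | p3:(3,4)->(3,3) | p4:(3,2)->(3,1)
Step 3: p0:(3,3)->(3,2) | p1:(3,2)->(3,1) | p2:escaped | p3:(3,3)->(3,2) | p4:(3,1)->(3,0)->EXIT
Step 4: p0:(3,2)->(3,1) | p1:(3,1)->(3,0)->EXIT | p2:escaped | p3:(3,2)->(3,1) | p4:escaped
Step 5: p0:(3,1)->(3,0)->EXIT | p1:escaped | p2:escaped | p3:(3,1)->(3,0)->EXIT | p4:escaped
Exit steps: [5, 4, 2, 5, 3]
First to escape: p2 at step 2

Answer: 2 2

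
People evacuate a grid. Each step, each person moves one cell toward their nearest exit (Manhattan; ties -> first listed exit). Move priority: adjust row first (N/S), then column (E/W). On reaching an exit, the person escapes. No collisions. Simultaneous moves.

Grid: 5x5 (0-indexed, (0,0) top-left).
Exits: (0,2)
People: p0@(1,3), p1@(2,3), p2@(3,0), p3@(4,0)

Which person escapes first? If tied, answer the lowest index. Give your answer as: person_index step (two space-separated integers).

Step 1: p0:(1,3)->(0,3) | p1:(2,3)->(1,3) | p2:(3,0)->(2,0) | p3:(4,0)->(3,0)
Step 2: p0:(0,3)->(0,2)->EXIT | p1:(1,3)->(0,3) | p2:(2,0)->(1,0) | p3:(3,0)->(2,0)
Step 3: p0:escaped | p1:(0,3)->(0,2)->EXIT | p2:(1,0)->(0,0) | p3:(2,0)->(1,0)
Step 4: p0:escaped | p1:escaped | p2:(0,0)->(0,1) | p3:(1,0)->(0,0)
Step 5: p0:escaped | p1:escaped | p2:(0,1)->(0,2)->EXIT | p3:(0,0)->(0,1)
Step 6: p0:escaped | p1:escaped | p2:escaped | p3:(0,1)->(0,2)->EXIT
Exit steps: [2, 3, 5, 6]
First to escape: p0 at step 2

Answer: 0 2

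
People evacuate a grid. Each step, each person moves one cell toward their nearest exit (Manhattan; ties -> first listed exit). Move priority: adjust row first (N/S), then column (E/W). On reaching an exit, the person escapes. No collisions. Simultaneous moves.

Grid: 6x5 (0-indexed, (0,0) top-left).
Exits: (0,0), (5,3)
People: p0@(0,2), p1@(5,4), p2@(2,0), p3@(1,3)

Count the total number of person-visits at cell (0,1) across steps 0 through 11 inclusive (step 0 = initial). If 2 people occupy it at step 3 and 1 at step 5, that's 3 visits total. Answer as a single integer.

Answer: 2

Derivation:
Step 0: p0@(0,2) p1@(5,4) p2@(2,0) p3@(1,3) -> at (0,1): 0 [-], cum=0
Step 1: p0@(0,1) p1@ESC p2@(1,0) p3@(0,3) -> at (0,1): 1 [p0], cum=1
Step 2: p0@ESC p1@ESC p2@ESC p3@(0,2) -> at (0,1): 0 [-], cum=1
Step 3: p0@ESC p1@ESC p2@ESC p3@(0,1) -> at (0,1): 1 [p3], cum=2
Step 4: p0@ESC p1@ESC p2@ESC p3@ESC -> at (0,1): 0 [-], cum=2
Total visits = 2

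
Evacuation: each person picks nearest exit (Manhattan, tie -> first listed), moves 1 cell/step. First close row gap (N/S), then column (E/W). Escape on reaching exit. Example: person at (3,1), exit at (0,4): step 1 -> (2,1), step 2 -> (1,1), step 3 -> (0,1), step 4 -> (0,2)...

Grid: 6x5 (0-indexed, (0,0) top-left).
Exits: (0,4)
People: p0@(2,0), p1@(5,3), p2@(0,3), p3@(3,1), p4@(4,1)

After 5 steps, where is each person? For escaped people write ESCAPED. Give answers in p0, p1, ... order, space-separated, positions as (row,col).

Step 1: p0:(2,0)->(1,0) | p1:(5,3)->(4,3) | p2:(0,3)->(0,4)->EXIT | p3:(3,1)->(2,1) | p4:(4,1)->(3,1)
Step 2: p0:(1,0)->(0,0) | p1:(4,3)->(3,3) | p2:escaped | p3:(2,1)->(1,1) | p4:(3,1)->(2,1)
Step 3: p0:(0,0)->(0,1) | p1:(3,3)->(2,3) | p2:escaped | p3:(1,1)->(0,1) | p4:(2,1)->(1,1)
Step 4: p0:(0,1)->(0,2) | p1:(2,3)->(1,3) | p2:escaped | p3:(0,1)->(0,2) | p4:(1,1)->(0,1)
Step 5: p0:(0,2)->(0,3) | p1:(1,3)->(0,3) | p2:escaped | p3:(0,2)->(0,3) | p4:(0,1)->(0,2)

(0,3) (0,3) ESCAPED (0,3) (0,2)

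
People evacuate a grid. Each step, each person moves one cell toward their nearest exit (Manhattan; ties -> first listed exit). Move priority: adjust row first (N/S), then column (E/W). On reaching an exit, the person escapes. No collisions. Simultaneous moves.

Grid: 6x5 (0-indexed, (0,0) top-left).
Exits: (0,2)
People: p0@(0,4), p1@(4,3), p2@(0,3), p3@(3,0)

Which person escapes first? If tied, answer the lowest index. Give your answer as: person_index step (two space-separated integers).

Step 1: p0:(0,4)->(0,3) | p1:(4,3)->(3,3) | p2:(0,3)->(0,2)->EXIT | p3:(3,0)->(2,0)
Step 2: p0:(0,3)->(0,2)->EXIT | p1:(3,3)->(2,3) | p2:escaped | p3:(2,0)->(1,0)
Step 3: p0:escaped | p1:(2,3)->(1,3) | p2:escaped | p3:(1,0)->(0,0)
Step 4: p0:escaped | p1:(1,3)->(0,3) | p2:escaped | p3:(0,0)->(0,1)
Step 5: p0:escaped | p1:(0,3)->(0,2)->EXIT | p2:escaped | p3:(0,1)->(0,2)->EXIT
Exit steps: [2, 5, 1, 5]
First to escape: p2 at step 1

Answer: 2 1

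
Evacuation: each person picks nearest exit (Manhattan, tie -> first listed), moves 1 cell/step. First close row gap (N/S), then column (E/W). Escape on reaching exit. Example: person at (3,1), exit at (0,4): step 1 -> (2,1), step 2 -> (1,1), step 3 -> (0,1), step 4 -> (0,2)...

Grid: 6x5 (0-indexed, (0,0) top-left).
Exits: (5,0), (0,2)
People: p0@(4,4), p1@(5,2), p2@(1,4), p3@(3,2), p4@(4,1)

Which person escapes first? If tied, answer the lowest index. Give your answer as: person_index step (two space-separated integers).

Step 1: p0:(4,4)->(5,4) | p1:(5,2)->(5,1) | p2:(1,4)->(0,4) | p3:(3,2)->(2,2) | p4:(4,1)->(5,1)
Step 2: p0:(5,4)->(5,3) | p1:(5,1)->(5,0)->EXIT | p2:(0,4)->(0,3) | p3:(2,2)->(1,2) | p4:(5,1)->(5,0)->EXIT
Step 3: p0:(5,3)->(5,2) | p1:escaped | p2:(0,3)->(0,2)->EXIT | p3:(1,2)->(0,2)->EXIT | p4:escaped
Step 4: p0:(5,2)->(5,1) | p1:escaped | p2:escaped | p3:escaped | p4:escaped
Step 5: p0:(5,1)->(5,0)->EXIT | p1:escaped | p2:escaped | p3:escaped | p4:escaped
Exit steps: [5, 2, 3, 3, 2]
First to escape: p1 at step 2

Answer: 1 2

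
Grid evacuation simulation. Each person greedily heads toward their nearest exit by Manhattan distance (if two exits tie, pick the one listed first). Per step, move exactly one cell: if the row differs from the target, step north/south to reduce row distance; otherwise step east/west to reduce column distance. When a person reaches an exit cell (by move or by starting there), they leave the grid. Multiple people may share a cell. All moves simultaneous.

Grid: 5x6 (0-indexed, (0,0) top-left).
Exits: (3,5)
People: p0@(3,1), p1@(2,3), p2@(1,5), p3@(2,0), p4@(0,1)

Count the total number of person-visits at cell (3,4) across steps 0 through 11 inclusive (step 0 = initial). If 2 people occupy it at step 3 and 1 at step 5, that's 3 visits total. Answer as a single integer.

Answer: 4

Derivation:
Step 0: p0@(3,1) p1@(2,3) p2@(1,5) p3@(2,0) p4@(0,1) -> at (3,4): 0 [-], cum=0
Step 1: p0@(3,2) p1@(3,3) p2@(2,5) p3@(3,0) p4@(1,1) -> at (3,4): 0 [-], cum=0
Step 2: p0@(3,3) p1@(3,4) p2@ESC p3@(3,1) p4@(2,1) -> at (3,4): 1 [p1], cum=1
Step 3: p0@(3,4) p1@ESC p2@ESC p3@(3,2) p4@(3,1) -> at (3,4): 1 [p0], cum=2
Step 4: p0@ESC p1@ESC p2@ESC p3@(3,3) p4@(3,2) -> at (3,4): 0 [-], cum=2
Step 5: p0@ESC p1@ESC p2@ESC p3@(3,4) p4@(3,3) -> at (3,4): 1 [p3], cum=3
Step 6: p0@ESC p1@ESC p2@ESC p3@ESC p4@(3,4) -> at (3,4): 1 [p4], cum=4
Step 7: p0@ESC p1@ESC p2@ESC p3@ESC p4@ESC -> at (3,4): 0 [-], cum=4
Total visits = 4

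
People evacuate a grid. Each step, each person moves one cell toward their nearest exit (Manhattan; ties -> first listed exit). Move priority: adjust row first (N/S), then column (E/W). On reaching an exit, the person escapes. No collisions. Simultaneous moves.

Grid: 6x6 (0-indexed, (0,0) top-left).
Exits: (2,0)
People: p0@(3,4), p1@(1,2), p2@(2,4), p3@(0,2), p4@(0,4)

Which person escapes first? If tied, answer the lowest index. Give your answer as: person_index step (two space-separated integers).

Answer: 1 3

Derivation:
Step 1: p0:(3,4)->(2,4) | p1:(1,2)->(2,2) | p2:(2,4)->(2,3) | p3:(0,2)->(1,2) | p4:(0,4)->(1,4)
Step 2: p0:(2,4)->(2,3) | p1:(2,2)->(2,1) | p2:(2,3)->(2,2) | p3:(1,2)->(2,2) | p4:(1,4)->(2,4)
Step 3: p0:(2,3)->(2,2) | p1:(2,1)->(2,0)->EXIT | p2:(2,2)->(2,1) | p3:(2,2)->(2,1) | p4:(2,4)->(2,3)
Step 4: p0:(2,2)->(2,1) | p1:escaped | p2:(2,1)->(2,0)->EXIT | p3:(2,1)->(2,0)->EXIT | p4:(2,3)->(2,2)
Step 5: p0:(2,1)->(2,0)->EXIT | p1:escaped | p2:escaped | p3:escaped | p4:(2,2)->(2,1)
Step 6: p0:escaped | p1:escaped | p2:escaped | p3:escaped | p4:(2,1)->(2,0)->EXIT
Exit steps: [5, 3, 4, 4, 6]
First to escape: p1 at step 3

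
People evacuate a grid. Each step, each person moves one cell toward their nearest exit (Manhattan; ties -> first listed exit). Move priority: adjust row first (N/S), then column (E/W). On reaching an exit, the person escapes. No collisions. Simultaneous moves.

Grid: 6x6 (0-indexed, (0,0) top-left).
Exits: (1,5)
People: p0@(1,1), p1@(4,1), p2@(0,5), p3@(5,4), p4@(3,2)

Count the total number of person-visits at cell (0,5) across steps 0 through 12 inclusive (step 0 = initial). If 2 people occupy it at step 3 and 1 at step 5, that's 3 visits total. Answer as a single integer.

Step 0: p0@(1,1) p1@(4,1) p2@(0,5) p3@(5,4) p4@(3,2) -> at (0,5): 1 [p2], cum=1
Step 1: p0@(1,2) p1@(3,1) p2@ESC p3@(4,4) p4@(2,2) -> at (0,5): 0 [-], cum=1
Step 2: p0@(1,3) p1@(2,1) p2@ESC p3@(3,4) p4@(1,2) -> at (0,5): 0 [-], cum=1
Step 3: p0@(1,4) p1@(1,1) p2@ESC p3@(2,4) p4@(1,3) -> at (0,5): 0 [-], cum=1
Step 4: p0@ESC p1@(1,2) p2@ESC p3@(1,4) p4@(1,4) -> at (0,5): 0 [-], cum=1
Step 5: p0@ESC p1@(1,3) p2@ESC p3@ESC p4@ESC -> at (0,5): 0 [-], cum=1
Step 6: p0@ESC p1@(1,4) p2@ESC p3@ESC p4@ESC -> at (0,5): 0 [-], cum=1
Step 7: p0@ESC p1@ESC p2@ESC p3@ESC p4@ESC -> at (0,5): 0 [-], cum=1
Total visits = 1

Answer: 1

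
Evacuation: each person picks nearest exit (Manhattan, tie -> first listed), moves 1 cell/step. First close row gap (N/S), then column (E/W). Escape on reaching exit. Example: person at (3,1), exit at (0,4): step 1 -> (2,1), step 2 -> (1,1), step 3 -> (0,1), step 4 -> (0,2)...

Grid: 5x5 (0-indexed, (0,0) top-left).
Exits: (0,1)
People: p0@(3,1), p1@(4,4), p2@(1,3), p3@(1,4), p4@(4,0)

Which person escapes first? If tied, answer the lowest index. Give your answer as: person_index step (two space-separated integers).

Answer: 0 3

Derivation:
Step 1: p0:(3,1)->(2,1) | p1:(4,4)->(3,4) | p2:(1,3)->(0,3) | p3:(1,4)->(0,4) | p4:(4,0)->(3,0)
Step 2: p0:(2,1)->(1,1) | p1:(3,4)->(2,4) | p2:(0,3)->(0,2) | p3:(0,4)->(0,3) | p4:(3,0)->(2,0)
Step 3: p0:(1,1)->(0,1)->EXIT | p1:(2,4)->(1,4) | p2:(0,2)->(0,1)->EXIT | p3:(0,3)->(0,2) | p4:(2,0)->(1,0)
Step 4: p0:escaped | p1:(1,4)->(0,4) | p2:escaped | p3:(0,2)->(0,1)->EXIT | p4:(1,0)->(0,0)
Step 5: p0:escaped | p1:(0,4)->(0,3) | p2:escaped | p3:escaped | p4:(0,0)->(0,1)->EXIT
Step 6: p0:escaped | p1:(0,3)->(0,2) | p2:escaped | p3:escaped | p4:escaped
Step 7: p0:escaped | p1:(0,2)->(0,1)->EXIT | p2:escaped | p3:escaped | p4:escaped
Exit steps: [3, 7, 3, 4, 5]
First to escape: p0 at step 3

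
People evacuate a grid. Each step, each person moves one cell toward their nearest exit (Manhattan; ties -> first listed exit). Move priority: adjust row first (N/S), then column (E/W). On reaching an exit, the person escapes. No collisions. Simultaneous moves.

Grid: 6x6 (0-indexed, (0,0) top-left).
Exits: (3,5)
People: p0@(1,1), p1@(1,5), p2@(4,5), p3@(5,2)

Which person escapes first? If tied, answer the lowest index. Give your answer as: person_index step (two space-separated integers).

Step 1: p0:(1,1)->(2,1) | p1:(1,5)->(2,5) | p2:(4,5)->(3,5)->EXIT | p3:(5,2)->(4,2)
Step 2: p0:(2,1)->(3,1) | p1:(2,5)->(3,5)->EXIT | p2:escaped | p3:(4,2)->(3,2)
Step 3: p0:(3,1)->(3,2) | p1:escaped | p2:escaped | p3:(3,2)->(3,3)
Step 4: p0:(3,2)->(3,3) | p1:escaped | p2:escaped | p3:(3,3)->(3,4)
Step 5: p0:(3,3)->(3,4) | p1:escaped | p2:escaped | p3:(3,4)->(3,5)->EXIT
Step 6: p0:(3,4)->(3,5)->EXIT | p1:escaped | p2:escaped | p3:escaped
Exit steps: [6, 2, 1, 5]
First to escape: p2 at step 1

Answer: 2 1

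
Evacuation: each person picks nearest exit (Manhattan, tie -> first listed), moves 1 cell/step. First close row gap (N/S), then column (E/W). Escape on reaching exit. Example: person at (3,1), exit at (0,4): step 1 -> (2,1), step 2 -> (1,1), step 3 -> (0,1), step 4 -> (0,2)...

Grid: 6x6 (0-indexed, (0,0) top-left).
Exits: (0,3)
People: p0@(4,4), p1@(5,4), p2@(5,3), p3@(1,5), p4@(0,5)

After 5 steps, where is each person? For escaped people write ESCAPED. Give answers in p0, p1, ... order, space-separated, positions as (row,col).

Step 1: p0:(4,4)->(3,4) | p1:(5,4)->(4,4) | p2:(5,3)->(4,3) | p3:(1,5)->(0,5) | p4:(0,5)->(0,4)
Step 2: p0:(3,4)->(2,4) | p1:(4,4)->(3,4) | p2:(4,3)->(3,3) | p3:(0,5)->(0,4) | p4:(0,4)->(0,3)->EXIT
Step 3: p0:(2,4)->(1,4) | p1:(3,4)->(2,4) | p2:(3,3)->(2,3) | p3:(0,4)->(0,3)->EXIT | p4:escaped
Step 4: p0:(1,4)->(0,4) | p1:(2,4)->(1,4) | p2:(2,3)->(1,3) | p3:escaped | p4:escaped
Step 5: p0:(0,4)->(0,3)->EXIT | p1:(1,4)->(0,4) | p2:(1,3)->(0,3)->EXIT | p3:escaped | p4:escaped

ESCAPED (0,4) ESCAPED ESCAPED ESCAPED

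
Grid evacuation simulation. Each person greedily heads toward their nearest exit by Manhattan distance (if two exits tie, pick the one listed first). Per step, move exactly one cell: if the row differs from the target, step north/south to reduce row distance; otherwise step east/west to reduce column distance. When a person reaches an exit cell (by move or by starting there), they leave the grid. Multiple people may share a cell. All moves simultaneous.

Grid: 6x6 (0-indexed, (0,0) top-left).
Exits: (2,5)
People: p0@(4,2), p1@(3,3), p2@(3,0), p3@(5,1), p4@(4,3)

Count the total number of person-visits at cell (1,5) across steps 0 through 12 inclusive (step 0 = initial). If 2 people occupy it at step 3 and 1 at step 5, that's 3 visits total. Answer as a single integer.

Step 0: p0@(4,2) p1@(3,3) p2@(3,0) p3@(5,1) p4@(4,3) -> at (1,5): 0 [-], cum=0
Step 1: p0@(3,2) p1@(2,3) p2@(2,0) p3@(4,1) p4@(3,3) -> at (1,5): 0 [-], cum=0
Step 2: p0@(2,2) p1@(2,4) p2@(2,1) p3@(3,1) p4@(2,3) -> at (1,5): 0 [-], cum=0
Step 3: p0@(2,3) p1@ESC p2@(2,2) p3@(2,1) p4@(2,4) -> at (1,5): 0 [-], cum=0
Step 4: p0@(2,4) p1@ESC p2@(2,3) p3@(2,2) p4@ESC -> at (1,5): 0 [-], cum=0
Step 5: p0@ESC p1@ESC p2@(2,4) p3@(2,3) p4@ESC -> at (1,5): 0 [-], cum=0
Step 6: p0@ESC p1@ESC p2@ESC p3@(2,4) p4@ESC -> at (1,5): 0 [-], cum=0
Step 7: p0@ESC p1@ESC p2@ESC p3@ESC p4@ESC -> at (1,5): 0 [-], cum=0
Total visits = 0

Answer: 0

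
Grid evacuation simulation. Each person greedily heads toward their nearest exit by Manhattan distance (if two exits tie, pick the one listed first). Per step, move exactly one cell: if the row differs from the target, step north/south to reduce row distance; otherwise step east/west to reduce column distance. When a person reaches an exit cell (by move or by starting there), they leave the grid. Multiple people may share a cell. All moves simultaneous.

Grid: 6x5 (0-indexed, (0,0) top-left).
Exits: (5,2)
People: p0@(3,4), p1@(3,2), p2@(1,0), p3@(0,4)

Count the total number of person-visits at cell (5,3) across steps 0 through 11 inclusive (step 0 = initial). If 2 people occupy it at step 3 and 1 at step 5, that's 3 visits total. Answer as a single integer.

Step 0: p0@(3,4) p1@(3,2) p2@(1,0) p3@(0,4) -> at (5,3): 0 [-], cum=0
Step 1: p0@(4,4) p1@(4,2) p2@(2,0) p3@(1,4) -> at (5,3): 0 [-], cum=0
Step 2: p0@(5,4) p1@ESC p2@(3,0) p3@(2,4) -> at (5,3): 0 [-], cum=0
Step 3: p0@(5,3) p1@ESC p2@(4,0) p3@(3,4) -> at (5,3): 1 [p0], cum=1
Step 4: p0@ESC p1@ESC p2@(5,0) p3@(4,4) -> at (5,3): 0 [-], cum=1
Step 5: p0@ESC p1@ESC p2@(5,1) p3@(5,4) -> at (5,3): 0 [-], cum=1
Step 6: p0@ESC p1@ESC p2@ESC p3@(5,3) -> at (5,3): 1 [p3], cum=2
Step 7: p0@ESC p1@ESC p2@ESC p3@ESC -> at (5,3): 0 [-], cum=2
Total visits = 2

Answer: 2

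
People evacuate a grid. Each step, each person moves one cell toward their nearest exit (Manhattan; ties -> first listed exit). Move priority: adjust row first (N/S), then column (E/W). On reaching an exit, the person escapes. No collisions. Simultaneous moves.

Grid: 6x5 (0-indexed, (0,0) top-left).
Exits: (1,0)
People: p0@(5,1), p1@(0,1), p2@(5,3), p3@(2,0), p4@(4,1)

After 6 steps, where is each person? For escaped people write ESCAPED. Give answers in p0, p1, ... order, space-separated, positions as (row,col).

Step 1: p0:(5,1)->(4,1) | p1:(0,1)->(1,1) | p2:(5,3)->(4,3) | p3:(2,0)->(1,0)->EXIT | p4:(4,1)->(3,1)
Step 2: p0:(4,1)->(3,1) | p1:(1,1)->(1,0)->EXIT | p2:(4,3)->(3,3) | p3:escaped | p4:(3,1)->(2,1)
Step 3: p0:(3,1)->(2,1) | p1:escaped | p2:(3,3)->(2,3) | p3:escaped | p4:(2,1)->(1,1)
Step 4: p0:(2,1)->(1,1) | p1:escaped | p2:(2,3)->(1,3) | p3:escaped | p4:(1,1)->(1,0)->EXIT
Step 5: p0:(1,1)->(1,0)->EXIT | p1:escaped | p2:(1,3)->(1,2) | p3:escaped | p4:escaped
Step 6: p0:escaped | p1:escaped | p2:(1,2)->(1,1) | p3:escaped | p4:escaped

ESCAPED ESCAPED (1,1) ESCAPED ESCAPED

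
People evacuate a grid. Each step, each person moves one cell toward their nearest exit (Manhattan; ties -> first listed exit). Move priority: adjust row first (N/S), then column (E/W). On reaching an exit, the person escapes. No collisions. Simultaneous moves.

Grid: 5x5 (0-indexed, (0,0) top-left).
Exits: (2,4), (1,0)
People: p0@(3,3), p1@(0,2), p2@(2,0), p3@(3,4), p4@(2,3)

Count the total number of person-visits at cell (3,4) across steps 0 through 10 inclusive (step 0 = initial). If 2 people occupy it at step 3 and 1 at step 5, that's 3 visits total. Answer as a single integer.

Step 0: p0@(3,3) p1@(0,2) p2@(2,0) p3@(3,4) p4@(2,3) -> at (3,4): 1 [p3], cum=1
Step 1: p0@(2,3) p1@(1,2) p2@ESC p3@ESC p4@ESC -> at (3,4): 0 [-], cum=1
Step 2: p0@ESC p1@(1,1) p2@ESC p3@ESC p4@ESC -> at (3,4): 0 [-], cum=1
Step 3: p0@ESC p1@ESC p2@ESC p3@ESC p4@ESC -> at (3,4): 0 [-], cum=1
Total visits = 1

Answer: 1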